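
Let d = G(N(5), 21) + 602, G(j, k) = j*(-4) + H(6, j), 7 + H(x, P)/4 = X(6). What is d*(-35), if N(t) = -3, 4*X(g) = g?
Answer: -20720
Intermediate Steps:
X(g) = g/4
H(x, P) = -22 (H(x, P) = -28 + 4*((¼)*6) = -28 + 4*(3/2) = -28 + 6 = -22)
G(j, k) = -22 - 4*j (G(j, k) = j*(-4) - 22 = -4*j - 22 = -22 - 4*j)
d = 592 (d = (-22 - 4*(-3)) + 602 = (-22 + 12) + 602 = -10 + 602 = 592)
d*(-35) = 592*(-35) = -20720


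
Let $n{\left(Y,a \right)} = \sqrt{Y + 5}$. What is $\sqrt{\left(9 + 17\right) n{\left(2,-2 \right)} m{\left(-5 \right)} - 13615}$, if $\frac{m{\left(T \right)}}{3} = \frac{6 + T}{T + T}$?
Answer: $\frac{\sqrt{-340375 - 195 \sqrt{7}}}{5} \approx 116.77 i$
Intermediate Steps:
$m{\left(T \right)} = \frac{3 \left(6 + T\right)}{2 T}$ ($m{\left(T \right)} = 3 \frac{6 + T}{T + T} = 3 \frac{6 + T}{2 T} = \frac{3 \left(6 + T\right)}{2 T}$)
$n{\left(Y,a \right)} = \sqrt{5 + Y}$
$\sqrt{\left(9 + 17\right) n{\left(2,-2 \right)} m{\left(-5 \right)} - 13615} = \sqrt{\left(9 + 17\right) \sqrt{5 + 2} \left(\frac{3}{2} + \frac{9}{-5}\right) - 13615} = \sqrt{26 \sqrt{7} \left(\frac{3}{2} + 9 \left(- \frac{1}{5}\right)\right) - 13615} = \sqrt{26 \sqrt{7} \left(\frac{3}{2} - \frac{9}{5}\right) - 13615} = \sqrt{26 \sqrt{7} \left(- \frac{3}{10}\right) - 13615} = \sqrt{- \frac{39 \sqrt{7}}{5} - 13615} = \sqrt{-13615 - \frac{39 \sqrt{7}}{5}}$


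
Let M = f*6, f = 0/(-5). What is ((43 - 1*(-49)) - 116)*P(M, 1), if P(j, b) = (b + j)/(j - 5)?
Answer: 24/5 ≈ 4.8000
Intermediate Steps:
f = 0 (f = 0*(-⅕) = 0)
M = 0 (M = 0*6 = 0)
P(j, b) = (b + j)/(-5 + j)
((43 - 1*(-49)) - 116)*P(M, 1) = ((43 - 1*(-49)) - 116)*((1 + 0)/(-5 + 0)) = ((43 + 49) - 116)*(1/(-5)) = (92 - 116)*(-⅕*1) = -24*(-⅕) = 24/5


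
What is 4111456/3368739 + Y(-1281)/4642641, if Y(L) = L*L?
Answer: 2735109279275/1737760644411 ≈ 1.5739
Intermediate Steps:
Y(L) = L**2
4111456/3368739 + Y(-1281)/4642641 = 4111456/3368739 + (-1281)**2/4642641 = 4111456*(1/3368739) + 1640961*(1/4642641) = 4111456/3368739 + 182329/515849 = 2735109279275/1737760644411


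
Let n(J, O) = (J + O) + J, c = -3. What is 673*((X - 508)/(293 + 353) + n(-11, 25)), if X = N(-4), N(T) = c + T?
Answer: 957679/646 ≈ 1482.5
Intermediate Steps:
n(J, O) = O + 2*J
N(T) = -3 + T
X = -7 (X = -3 - 4 = -7)
673*((X - 508)/(293 + 353) + n(-11, 25)) = 673*((-7 - 508)/(293 + 353) + (25 + 2*(-11))) = 673*(-515/646 + (25 - 22)) = 673*(-515*1/646 + 3) = 673*(-515/646 + 3) = 673*(1423/646) = 957679/646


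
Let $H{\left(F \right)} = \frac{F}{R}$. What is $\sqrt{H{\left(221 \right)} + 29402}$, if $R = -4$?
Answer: $\frac{3 \sqrt{13043}}{2} \approx 171.31$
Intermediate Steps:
$H{\left(F \right)} = - \frac{F}{4}$ ($H{\left(F \right)} = \frac{F}{-4} = F \left(- \frac{1}{4}\right) = - \frac{F}{4}$)
$\sqrt{H{\left(221 \right)} + 29402} = \sqrt{\left(- \frac{1}{4}\right) 221 + 29402} = \sqrt{- \frac{221}{4} + 29402} = \sqrt{\frac{117387}{4}} = \frac{3 \sqrt{13043}}{2}$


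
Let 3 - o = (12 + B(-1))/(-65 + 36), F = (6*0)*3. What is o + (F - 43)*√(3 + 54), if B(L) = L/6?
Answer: 593/174 - 43*√57 ≈ -321.23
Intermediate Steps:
B(L) = L/6 (B(L) = L*(⅙) = L/6)
F = 0 (F = 0*3 = 0)
o = 593/174 (o = 3 - (12 + (⅙)*(-1))/(-65 + 36) = 3 - (12 - ⅙)/(-29) = 3 - 71*(-1)/(6*29) = 3 - 1*(-71/174) = 3 + 71/174 = 593/174 ≈ 3.4080)
o + (F - 43)*√(3 + 54) = 593/174 + (0 - 43)*√(3 + 54) = 593/174 - 43*√57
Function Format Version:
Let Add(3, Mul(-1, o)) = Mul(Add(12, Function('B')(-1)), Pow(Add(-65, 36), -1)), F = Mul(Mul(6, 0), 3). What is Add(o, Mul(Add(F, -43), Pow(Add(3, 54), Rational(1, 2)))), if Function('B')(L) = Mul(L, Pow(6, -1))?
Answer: Add(Rational(593, 174), Mul(-43, Pow(57, Rational(1, 2)))) ≈ -321.23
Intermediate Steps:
Function('B')(L) = Mul(Rational(1, 6), L) (Function('B')(L) = Mul(L, Rational(1, 6)) = Mul(Rational(1, 6), L))
F = 0 (F = Mul(0, 3) = 0)
o = Rational(593, 174) (o = Add(3, Mul(-1, Mul(Add(12, Mul(Rational(1, 6), -1)), Pow(Add(-65, 36), -1)))) = Add(3, Mul(-1, Mul(Add(12, Rational(-1, 6)), Pow(-29, -1)))) = Add(3, Mul(-1, Mul(Rational(71, 6), Rational(-1, 29)))) = Add(3, Mul(-1, Rational(-71, 174))) = Add(3, Rational(71, 174)) = Rational(593, 174) ≈ 3.4080)
Add(o, Mul(Add(F, -43), Pow(Add(3, 54), Rational(1, 2)))) = Add(Rational(593, 174), Mul(Add(0, -43), Pow(Add(3, 54), Rational(1, 2)))) = Add(Rational(593, 174), Mul(-43, Pow(57, Rational(1, 2))))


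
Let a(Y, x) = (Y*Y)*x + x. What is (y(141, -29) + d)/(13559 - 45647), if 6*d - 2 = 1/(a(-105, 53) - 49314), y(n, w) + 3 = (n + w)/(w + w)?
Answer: 428051171/2987429251968 ≈ 0.00014328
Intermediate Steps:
a(Y, x) = x + x*Y**2 (a(Y, x) = Y**2*x + x = x*Y**2 + x = x + x*Y**2)
y(n, w) = -3 + (n + w)/(2*w) (y(n, w) = -3 + (n + w)/(w + w) = -3 + (n + w)/((2*w)) = -3 + (n + w)*(1/(2*w)) = -3 + (n + w)/(2*w))
d = 1070129/3210384 (d = 1/3 + 1/(6*(53*(1 + (-105)**2) - 49314)) = 1/3 + 1/(6*(53*(1 + 11025) - 49314)) = 1/3 + 1/(6*(53*11026 - 49314)) = 1/3 + 1/(6*(584378 - 49314)) = 1/3 + (1/6)/535064 = 1/3 + (1/6)*(1/535064) = 1/3 + 1/3210384 = 1070129/3210384 ≈ 0.33333)
(y(141, -29) + d)/(13559 - 45647) = ((1/2)*(141 - 5*(-29))/(-29) + 1070129/3210384)/(13559 - 45647) = ((1/2)*(-1/29)*(141 + 145) + 1070129/3210384)/(-32088) = ((1/2)*(-1/29)*286 + 1070129/3210384)*(-1/32088) = (-143/29 + 1070129/3210384)*(-1/32088) = -428051171/93101136*(-1/32088) = 428051171/2987429251968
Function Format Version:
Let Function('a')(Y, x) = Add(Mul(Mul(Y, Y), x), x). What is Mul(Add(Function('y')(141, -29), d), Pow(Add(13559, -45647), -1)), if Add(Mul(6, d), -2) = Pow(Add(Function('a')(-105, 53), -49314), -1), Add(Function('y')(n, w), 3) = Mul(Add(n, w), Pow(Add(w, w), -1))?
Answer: Rational(428051171, 2987429251968) ≈ 0.00014328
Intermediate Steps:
Function('a')(Y, x) = Add(x, Mul(x, Pow(Y, 2))) (Function('a')(Y, x) = Add(Mul(Pow(Y, 2), x), x) = Add(Mul(x, Pow(Y, 2)), x) = Add(x, Mul(x, Pow(Y, 2))))
Function('y')(n, w) = Add(-3, Mul(Rational(1, 2), Pow(w, -1), Add(n, w))) (Function('y')(n, w) = Add(-3, Mul(Add(n, w), Pow(Add(w, w), -1))) = Add(-3, Mul(Add(n, w), Pow(Mul(2, w), -1))) = Add(-3, Mul(Add(n, w), Mul(Rational(1, 2), Pow(w, -1)))) = Add(-3, Mul(Rational(1, 2), Pow(w, -1), Add(n, w))))
d = Rational(1070129, 3210384) (d = Add(Rational(1, 3), Mul(Rational(1, 6), Pow(Add(Mul(53, Add(1, Pow(-105, 2))), -49314), -1))) = Add(Rational(1, 3), Mul(Rational(1, 6), Pow(Add(Mul(53, Add(1, 11025)), -49314), -1))) = Add(Rational(1, 3), Mul(Rational(1, 6), Pow(Add(Mul(53, 11026), -49314), -1))) = Add(Rational(1, 3), Mul(Rational(1, 6), Pow(Add(584378, -49314), -1))) = Add(Rational(1, 3), Mul(Rational(1, 6), Pow(535064, -1))) = Add(Rational(1, 3), Mul(Rational(1, 6), Rational(1, 535064))) = Add(Rational(1, 3), Rational(1, 3210384)) = Rational(1070129, 3210384) ≈ 0.33333)
Mul(Add(Function('y')(141, -29), d), Pow(Add(13559, -45647), -1)) = Mul(Add(Mul(Rational(1, 2), Pow(-29, -1), Add(141, Mul(-5, -29))), Rational(1070129, 3210384)), Pow(Add(13559, -45647), -1)) = Mul(Add(Mul(Rational(1, 2), Rational(-1, 29), Add(141, 145)), Rational(1070129, 3210384)), Pow(-32088, -1)) = Mul(Add(Mul(Rational(1, 2), Rational(-1, 29), 286), Rational(1070129, 3210384)), Rational(-1, 32088)) = Mul(Add(Rational(-143, 29), Rational(1070129, 3210384)), Rational(-1, 32088)) = Mul(Rational(-428051171, 93101136), Rational(-1, 32088)) = Rational(428051171, 2987429251968)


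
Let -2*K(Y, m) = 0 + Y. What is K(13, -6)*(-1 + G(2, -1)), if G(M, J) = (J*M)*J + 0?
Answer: -13/2 ≈ -6.5000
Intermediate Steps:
K(Y, m) = -Y/2 (K(Y, m) = -(0 + Y)/2 = -Y/2)
G(M, J) = M*J**2 (G(M, J) = M*J**2 + 0 = M*J**2)
K(13, -6)*(-1 + G(2, -1)) = (-1/2*13)*(-1 + 2*(-1)**2) = -13*(-1 + 2*1)/2 = -13*(-1 + 2)/2 = -13/2*1 = -13/2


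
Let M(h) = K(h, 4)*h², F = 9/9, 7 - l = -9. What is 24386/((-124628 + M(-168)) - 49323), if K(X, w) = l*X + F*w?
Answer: -24386/75927167 ≈ -0.00032118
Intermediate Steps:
l = 16 (l = 7 - 1*(-9) = 7 + 9 = 16)
F = 1 (F = 9*(⅑) = 1)
K(X, w) = w + 16*X (K(X, w) = 16*X + 1*w = 16*X + w = w + 16*X)
M(h) = h²*(4 + 16*h) (M(h) = (4 + 16*h)*h² = h²*(4 + 16*h))
24386/((-124628 + M(-168)) - 49323) = 24386/((-124628 + (-168)²*(4 + 16*(-168))) - 49323) = 24386/((-124628 + 28224*(4 - 2688)) - 49323) = 24386/((-124628 + 28224*(-2684)) - 49323) = 24386/((-124628 - 75753216) - 49323) = 24386/(-75877844 - 49323) = 24386/(-75927167) = 24386*(-1/75927167) = -24386/75927167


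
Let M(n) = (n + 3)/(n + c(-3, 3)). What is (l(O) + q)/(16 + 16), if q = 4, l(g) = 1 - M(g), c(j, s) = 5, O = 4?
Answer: 19/144 ≈ 0.13194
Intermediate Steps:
M(n) = (3 + n)/(5 + n) (M(n) = (n + 3)/(n + 5) = (3 + n)/(5 + n))
l(g) = 1 - (3 + g)/(5 + g)
(l(O) + q)/(16 + 16) = (2/(5 + 4) + 4)/(16 + 16) = (2/9 + 4)/32 = (2*(1/9) + 4)*(1/32) = (2/9 + 4)*(1/32) = (38/9)*(1/32) = 19/144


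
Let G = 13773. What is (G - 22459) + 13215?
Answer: 4529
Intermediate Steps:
(G - 22459) + 13215 = (13773 - 22459) + 13215 = -8686 + 13215 = 4529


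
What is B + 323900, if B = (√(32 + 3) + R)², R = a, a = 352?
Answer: 447839 + 704*√35 ≈ 4.5200e+5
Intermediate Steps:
R = 352
B = (352 + √35)² (B = (√(32 + 3) + 352)² = (√35 + 352)² = (352 + √35)² ≈ 1.2810e+5)
B + 323900 = (352 + √35)² + 323900 = 323900 + (352 + √35)²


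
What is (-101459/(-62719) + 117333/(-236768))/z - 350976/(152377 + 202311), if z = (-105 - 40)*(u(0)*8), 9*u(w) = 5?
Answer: -47316334753083003/47732770891877120 ≈ -0.99128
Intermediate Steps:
u(w) = 5/9 (u(w) = (⅑)*5 = 5/9)
z = -5800/9 (z = (-105 - 40)*((5/9)*8) = -145*40/9 = -5800/9 ≈ -644.44)
(-101459/(-62719) + 117333/(-236768))/z - 350976/(152377 + 202311) = (-101459/(-62719) + 117333/(-236768))/(-5800/9) - 350976/(152377 + 202311) = (-101459*(-1/62719) + 117333*(-1/236768))*(-9/5800) - 350976/354688 = (101459/62719 - 117333/236768)*(-9/5800) - 350976*1/354688 = (16663236085/14849852192)*(-9/5800) - 2742/2771 = -29993824953/17225828542720 - 2742/2771 = -47316334753083003/47732770891877120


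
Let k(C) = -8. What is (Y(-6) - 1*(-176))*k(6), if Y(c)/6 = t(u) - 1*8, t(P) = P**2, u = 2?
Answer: -1216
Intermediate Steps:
Y(c) = -24 (Y(c) = 6*(2**2 - 1*8) = 6*(4 - 8) = 6*(-4) = -24)
(Y(-6) - 1*(-176))*k(6) = (-24 - 1*(-176))*(-8) = (-24 + 176)*(-8) = 152*(-8) = -1216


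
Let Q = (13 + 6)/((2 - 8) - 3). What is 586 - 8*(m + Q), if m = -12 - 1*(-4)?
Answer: 6002/9 ≈ 666.89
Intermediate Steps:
Q = -19/9 (Q = 19/(-6 - 3) = 19/(-9) = 19*(-1/9) = -19/9 ≈ -2.1111)
m = -8 (m = -12 + 4 = -8)
586 - 8*(m + Q) = 586 - 8*(-8 - 19/9) = 586 - 8*(-91)/9 = 586 - 1*(-728/9) = 586 + 728/9 = 6002/9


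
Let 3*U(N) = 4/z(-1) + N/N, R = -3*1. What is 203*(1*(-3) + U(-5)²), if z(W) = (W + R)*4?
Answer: -9541/16 ≈ -596.31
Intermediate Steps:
R = -3
z(W) = -12 + 4*W (z(W) = (W - 3)*4 = (-3 + W)*4 = -12 + 4*W)
U(N) = ¼ (U(N) = (4/(-12 + 4*(-1)) + N/N)/3 = (4/(-12 - 4) + 1)/3 = (4/(-16) + 1)/3 = (4*(-1/16) + 1)/3 = (-¼ + 1)/3 = (⅓)*(¾) = ¼)
203*(1*(-3) + U(-5)²) = 203*(1*(-3) + (¼)²) = 203*(-3 + 1/16) = 203*(-47/16) = -9541/16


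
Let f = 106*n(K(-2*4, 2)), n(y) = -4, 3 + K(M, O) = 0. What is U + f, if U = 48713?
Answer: 48289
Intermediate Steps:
K(M, O) = -3 (K(M, O) = -3 + 0 = -3)
f = -424 (f = 106*(-4) = -424)
U + f = 48713 - 424 = 48289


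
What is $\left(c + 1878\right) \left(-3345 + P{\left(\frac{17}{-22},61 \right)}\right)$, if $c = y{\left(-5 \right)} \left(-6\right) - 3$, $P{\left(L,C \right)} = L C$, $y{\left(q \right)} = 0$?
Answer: $- \frac{139925625}{22} \approx -6.3603 \cdot 10^{6}$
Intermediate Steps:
$P{\left(L,C \right)} = C L$
$c = -3$ ($c = 0 \left(-6\right) - 3 = 0 - 3 = -3$)
$\left(c + 1878\right) \left(-3345 + P{\left(\frac{17}{-22},61 \right)}\right) = \left(-3 + 1878\right) \left(-3345 + 61 \frac{17}{-22}\right) = 1875 \left(-3345 + 61 \cdot 17 \left(- \frac{1}{22}\right)\right) = 1875 \left(-3345 + 61 \left(- \frac{17}{22}\right)\right) = 1875 \left(-3345 - \frac{1037}{22}\right) = 1875 \left(- \frac{74627}{22}\right) = - \frac{139925625}{22}$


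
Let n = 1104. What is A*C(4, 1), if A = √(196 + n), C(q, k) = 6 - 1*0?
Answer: 60*√13 ≈ 216.33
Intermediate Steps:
C(q, k) = 6 (C(q, k) = 6 + 0 = 6)
A = 10*√13 (A = √(196 + 1104) = √1300 = 10*√13 ≈ 36.056)
A*C(4, 1) = (10*√13)*6 = 60*√13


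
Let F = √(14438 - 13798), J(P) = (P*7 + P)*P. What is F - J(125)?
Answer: -125000 + 8*√10 ≈ -1.2497e+5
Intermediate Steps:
J(P) = 8*P² (J(P) = (7*P + P)*P = (8*P)*P = 8*P²)
F = 8*√10 (F = √640 = 8*√10 ≈ 25.298)
F - J(125) = 8*√10 - 8*125² = 8*√10 - 8*15625 = 8*√10 - 1*125000 = 8*√10 - 125000 = -125000 + 8*√10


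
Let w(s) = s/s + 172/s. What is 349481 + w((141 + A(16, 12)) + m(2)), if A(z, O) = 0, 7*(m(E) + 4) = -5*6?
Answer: 324669982/929 ≈ 3.4948e+5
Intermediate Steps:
m(E) = -58/7 (m(E) = -4 + (-5*6)/7 = -4 + (1/7)*(-30) = -4 - 30/7 = -58/7)
w(s) = 1 + 172/s
349481 + w((141 + A(16, 12)) + m(2)) = 349481 + (172 + ((141 + 0) - 58/7))/((141 + 0) - 58/7) = 349481 + (172 + (141 - 58/7))/(141 - 58/7) = 349481 + (172 + 929/7)/(929/7) = 349481 + (7/929)*(2133/7) = 349481 + 2133/929 = 324669982/929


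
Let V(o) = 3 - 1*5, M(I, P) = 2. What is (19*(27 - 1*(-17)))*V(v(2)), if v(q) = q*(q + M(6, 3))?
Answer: -1672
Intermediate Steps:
v(q) = q*(2 + q) (v(q) = q*(q + 2) = q*(2 + q))
V(o) = -2 (V(o) = 3 - 5 = -2)
(19*(27 - 1*(-17)))*V(v(2)) = (19*(27 - 1*(-17)))*(-2) = (19*(27 + 17))*(-2) = (19*44)*(-2) = 836*(-2) = -1672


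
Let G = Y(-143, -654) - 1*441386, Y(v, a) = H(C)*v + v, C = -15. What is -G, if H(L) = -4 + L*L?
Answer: 473132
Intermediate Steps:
H(L) = -4 + L²
Y(v, a) = 222*v (Y(v, a) = (-4 + (-15)²)*v + v = (-4 + 225)*v + v = 221*v + v = 222*v)
G = -473132 (G = 222*(-143) - 1*441386 = -31746 - 441386 = -473132)
-G = -1*(-473132) = 473132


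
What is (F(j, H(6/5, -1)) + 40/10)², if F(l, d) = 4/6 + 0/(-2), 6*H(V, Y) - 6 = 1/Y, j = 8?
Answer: 196/9 ≈ 21.778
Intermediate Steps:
H(V, Y) = 1 + 1/(6*Y)
F(l, d) = ⅔ (F(l, d) = 4*(⅙) + 0*(-½) = ⅔ + 0 = ⅔)
(F(j, H(6/5, -1)) + 40/10)² = (⅔ + 40/10)² = (⅔ + 40*(⅒))² = (⅔ + 4)² = (14/3)² = 196/9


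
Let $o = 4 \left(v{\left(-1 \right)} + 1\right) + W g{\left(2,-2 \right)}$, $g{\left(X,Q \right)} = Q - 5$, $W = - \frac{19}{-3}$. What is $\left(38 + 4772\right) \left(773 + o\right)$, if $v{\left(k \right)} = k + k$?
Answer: $\frac{10456940}{3} \approx 3.4856 \cdot 10^{6}$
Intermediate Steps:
$v{\left(k \right)} = 2 k$
$W = \frac{19}{3}$ ($W = \left(-19\right) \left(- \frac{1}{3}\right) = \frac{19}{3} \approx 6.3333$)
$g{\left(X,Q \right)} = -5 + Q$
$o = - \frac{145}{3}$ ($o = 4 \left(2 \left(-1\right) + 1\right) + \frac{19 \left(-5 - 2\right)}{3} = 4 \left(-2 + 1\right) + \frac{19}{3} \left(-7\right) = 4 \left(-1\right) - \frac{133}{3} = -4 - \frac{133}{3} = - \frac{145}{3} \approx -48.333$)
$\left(38 + 4772\right) \left(773 + o\right) = \left(38 + 4772\right) \left(773 - \frac{145}{3}\right) = 4810 \cdot \frac{2174}{3} = \frac{10456940}{3}$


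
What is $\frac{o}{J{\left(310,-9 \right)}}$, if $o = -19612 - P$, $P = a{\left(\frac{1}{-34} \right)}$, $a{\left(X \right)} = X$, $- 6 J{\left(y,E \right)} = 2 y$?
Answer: $\frac{2000421}{10540} \approx 189.79$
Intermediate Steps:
$J{\left(y,E \right)} = - \frac{y}{3}$ ($J{\left(y,E \right)} = - \frac{2 y}{6} = - \frac{y}{3}$)
$P = - \frac{1}{34}$ ($P = \frac{1}{-34} = - \frac{1}{34} \approx -0.029412$)
$o = - \frac{666807}{34}$ ($o = -19612 - - \frac{1}{34} = -19612 + \frac{1}{34} = - \frac{666807}{34} \approx -19612.0$)
$\frac{o}{J{\left(310,-9 \right)}} = - \frac{666807}{34 \left(\left(- \frac{1}{3}\right) 310\right)} = - \frac{666807}{34 \left(- \frac{310}{3}\right)} = \left(- \frac{666807}{34}\right) \left(- \frac{3}{310}\right) = \frac{2000421}{10540}$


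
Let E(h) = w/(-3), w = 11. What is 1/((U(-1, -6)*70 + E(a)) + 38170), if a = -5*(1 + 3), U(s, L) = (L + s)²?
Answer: 3/124789 ≈ 2.4041e-5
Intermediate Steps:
a = -20 (a = -5*4 = -20)
E(h) = -11/3 (E(h) = 11/(-3) = 11*(-⅓) = -11/3)
1/((U(-1, -6)*70 + E(a)) + 38170) = 1/(((-6 - 1)²*70 - 11/3) + 38170) = 1/(((-7)²*70 - 11/3) + 38170) = 1/((49*70 - 11/3) + 38170) = 1/((3430 - 11/3) + 38170) = 1/(10279/3 + 38170) = 1/(124789/3) = 3/124789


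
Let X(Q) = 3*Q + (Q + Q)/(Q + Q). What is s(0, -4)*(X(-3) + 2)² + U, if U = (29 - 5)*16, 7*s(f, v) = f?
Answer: 384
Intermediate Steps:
s(f, v) = f/7
X(Q) = 1 + 3*Q (X(Q) = 3*Q + (2*Q)/((2*Q)) = 3*Q + (2*Q)*(1/(2*Q)) = 3*Q + 1 = 1 + 3*Q)
U = 384 (U = 24*16 = 384)
s(0, -4)*(X(-3) + 2)² + U = ((⅐)*0)*((1 + 3*(-3)) + 2)² + 384 = 0*((1 - 9) + 2)² + 384 = 0*(-8 + 2)² + 384 = 0*(-6)² + 384 = 0*36 + 384 = 0 + 384 = 384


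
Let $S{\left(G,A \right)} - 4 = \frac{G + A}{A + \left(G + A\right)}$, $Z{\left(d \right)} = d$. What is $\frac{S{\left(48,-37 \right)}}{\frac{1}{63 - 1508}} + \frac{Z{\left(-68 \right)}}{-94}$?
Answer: $- \frac{6315211}{1222} \approx -5167.9$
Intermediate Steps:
$S{\left(G,A \right)} = 4 + \frac{A + G}{G + 2 A}$ ($S{\left(G,A \right)} = 4 + \frac{G + A}{A + \left(G + A\right)} = 4 + \frac{A + G}{A + \left(A + G\right)} = 4 + \frac{A + G}{G + 2 A}$)
$\frac{S{\left(48,-37 \right)}}{\frac{1}{63 - 1508}} + \frac{Z{\left(-68 \right)}}{-94} = \frac{\frac{1}{48 + 2 \left(-37\right)} \left(5 \cdot 48 + 9 \left(-37\right)\right)}{\frac{1}{63 - 1508}} - \frac{68}{-94} = \frac{\frac{1}{48 - 74} \left(240 - 333\right)}{\frac{1}{-1445}} - - \frac{34}{47} = \frac{\frac{1}{-26} \left(-93\right)}{- \frac{1}{1445}} + \frac{34}{47} = \left(- \frac{1}{26}\right) \left(-93\right) \left(-1445\right) + \frac{34}{47} = \frac{93}{26} \left(-1445\right) + \frac{34}{47} = - \frac{134385}{26} + \frac{34}{47} = - \frac{6315211}{1222}$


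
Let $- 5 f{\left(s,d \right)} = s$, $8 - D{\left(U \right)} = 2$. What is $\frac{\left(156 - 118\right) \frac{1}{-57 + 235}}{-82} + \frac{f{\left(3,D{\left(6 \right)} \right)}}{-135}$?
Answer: $\frac{3023}{1642050} \approx 0.001841$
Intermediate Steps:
$D{\left(U \right)} = 6$ ($D{\left(U \right)} = 8 - 2 = 6$)
$f{\left(s,d \right)} = - \frac{s}{5}$
$\frac{\left(156 - 118\right) \frac{1}{-57 + 235}}{-82} + \frac{f{\left(3,D{\left(6 \right)} \right)}}{-135} = \frac{\left(156 - 118\right) \frac{1}{-57 + 235}}{-82} + \frac{\left(- \frac{1}{5}\right) 3}{-135} = \frac{38}{178} \left(- \frac{1}{82}\right) - - \frac{1}{225} = 38 \cdot \frac{1}{178} \left(- \frac{1}{82}\right) + \frac{1}{225} = \frac{19}{89} \left(- \frac{1}{82}\right) + \frac{1}{225} = - \frac{19}{7298} + \frac{1}{225} = \frac{3023}{1642050}$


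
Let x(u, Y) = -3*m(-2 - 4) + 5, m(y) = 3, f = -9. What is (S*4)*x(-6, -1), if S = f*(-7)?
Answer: -1008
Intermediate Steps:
S = 63 (S = -9*(-7) = 63)
x(u, Y) = -4 (x(u, Y) = -3*3 + 5 = -9 + 5 = -4)
(S*4)*x(-6, -1) = (63*4)*(-4) = 252*(-4) = -1008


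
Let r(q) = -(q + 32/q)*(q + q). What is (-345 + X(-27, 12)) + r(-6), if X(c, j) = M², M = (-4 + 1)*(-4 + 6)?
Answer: -445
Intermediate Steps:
r(q) = -2*q*(q + 32/q) (r(q) = -(q + 32/q)*2*q = -2*q*(q + 32/q))
M = -6 (M = -3*2 = -6)
X(c, j) = 36 (X(c, j) = (-6)² = 36)
(-345 + X(-27, 12)) + r(-6) = (-345 + 36) + (-64 - 2*(-6)²) = -309 + (-64 - 2*36) = -309 + (-64 - 72) = -309 - 136 = -445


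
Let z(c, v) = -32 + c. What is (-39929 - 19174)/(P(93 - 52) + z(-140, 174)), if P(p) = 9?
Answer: 59103/163 ≈ 362.60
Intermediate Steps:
(-39929 - 19174)/(P(93 - 52) + z(-140, 174)) = (-39929 - 19174)/(9 + (-32 - 140)) = -59103/(9 - 172) = -59103/(-163) = -59103*(-1/163) = 59103/163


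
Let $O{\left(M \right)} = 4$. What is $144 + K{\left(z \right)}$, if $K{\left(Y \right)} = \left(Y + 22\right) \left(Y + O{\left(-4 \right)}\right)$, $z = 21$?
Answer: $1219$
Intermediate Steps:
$K{\left(Y \right)} = \left(4 + Y\right) \left(22 + Y\right)$ ($K{\left(Y \right)} = \left(Y + 22\right) \left(Y + 4\right) = \left(22 + Y\right) \left(4 + Y\right) = \left(4 + Y\right) \left(22 + Y\right)$)
$144 + K{\left(z \right)} = 144 + \left(88 + 21^{2} + 26 \cdot 21\right) = 144 + \left(88 + 441 + 546\right) = 144 + 1075 = 1219$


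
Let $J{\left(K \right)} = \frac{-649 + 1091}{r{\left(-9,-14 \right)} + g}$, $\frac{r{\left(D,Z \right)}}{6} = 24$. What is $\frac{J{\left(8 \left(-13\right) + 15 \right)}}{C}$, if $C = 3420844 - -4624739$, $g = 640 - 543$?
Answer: $\frac{34}{149152731} \approx 2.2795 \cdot 10^{-7}$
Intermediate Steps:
$r{\left(D,Z \right)} = 144$ ($r{\left(D,Z \right)} = 6 \cdot 24 = 144$)
$g = 97$ ($g = 640 - 543 = 97$)
$C = 8045583$ ($C = 3420844 + 4624739 = 8045583$)
$J{\left(K \right)} = \frac{442}{241}$ ($J{\left(K \right)} = \frac{-649 + 1091}{144 + 97} = \frac{442}{241}$)
$\frac{J{\left(8 \left(-13\right) + 15 \right)}}{C} = \frac{442}{241 \cdot 8045583} = \frac{442}{241} \cdot \frac{1}{8045583} = \frac{34}{149152731}$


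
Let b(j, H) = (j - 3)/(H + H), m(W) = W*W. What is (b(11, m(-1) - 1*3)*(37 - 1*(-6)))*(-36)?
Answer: 3096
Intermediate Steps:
m(W) = W²
b(j, H) = (-3 + j)/(2*H) (b(j, H) = (-3 + j)/((2*H)) = (-3 + j)*(1/(2*H)) = (-3 + j)/(2*H))
(b(11, m(-1) - 1*3)*(37 - 1*(-6)))*(-36) = (((-3 + 11)/(2*((-1)² - 1*3)))*(37 - 1*(-6)))*(-36) = (((½)*8/(1 - 3))*(37 + 6))*(-36) = (((½)*8/(-2))*43)*(-36) = (((½)*(-½)*8)*43)*(-36) = -2*43*(-36) = -86*(-36) = 3096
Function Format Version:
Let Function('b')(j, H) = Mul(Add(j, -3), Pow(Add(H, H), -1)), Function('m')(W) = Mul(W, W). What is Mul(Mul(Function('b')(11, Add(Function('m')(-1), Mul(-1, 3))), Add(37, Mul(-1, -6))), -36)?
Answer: 3096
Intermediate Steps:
Function('m')(W) = Pow(W, 2)
Function('b')(j, H) = Mul(Rational(1, 2), Pow(H, -1), Add(-3, j)) (Function('b')(j, H) = Mul(Add(-3, j), Pow(Mul(2, H), -1)) = Mul(Add(-3, j), Mul(Rational(1, 2), Pow(H, -1))) = Mul(Rational(1, 2), Pow(H, -1), Add(-3, j)))
Mul(Mul(Function('b')(11, Add(Function('m')(-1), Mul(-1, 3))), Add(37, Mul(-1, -6))), -36) = Mul(Mul(Mul(Rational(1, 2), Pow(Add(Pow(-1, 2), Mul(-1, 3)), -1), Add(-3, 11)), Add(37, Mul(-1, -6))), -36) = Mul(Mul(Mul(Rational(1, 2), Pow(Add(1, -3), -1), 8), Add(37, 6)), -36) = Mul(Mul(Mul(Rational(1, 2), Pow(-2, -1), 8), 43), -36) = Mul(Mul(Mul(Rational(1, 2), Rational(-1, 2), 8), 43), -36) = Mul(Mul(-2, 43), -36) = Mul(-86, -36) = 3096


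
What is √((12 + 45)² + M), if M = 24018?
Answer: √27267 ≈ 165.13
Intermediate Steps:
√((12 + 45)² + M) = √((12 + 45)² + 24018) = √(57² + 24018) = √(3249 + 24018) = √27267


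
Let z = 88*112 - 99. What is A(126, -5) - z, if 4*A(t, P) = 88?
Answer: -9735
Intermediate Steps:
z = 9757 (z = 9856 - 99 = 9757)
A(t, P) = 22 (A(t, P) = (1/4)*88 = 22)
A(126, -5) - z = 22 - 1*9757 = 22 - 9757 = -9735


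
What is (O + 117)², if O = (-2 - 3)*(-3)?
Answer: 17424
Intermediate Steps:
O = 15 (O = -5*(-3) = 15)
(O + 117)² = (15 + 117)² = 132² = 17424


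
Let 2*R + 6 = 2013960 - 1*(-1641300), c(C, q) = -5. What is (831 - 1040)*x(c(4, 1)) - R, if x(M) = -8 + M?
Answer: -1824910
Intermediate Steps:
R = 1827627 (R = -3 + (2013960 - 1*(-1641300))/2 = -3 + (2013960 + 1641300)/2 = -3 + (½)*3655260 = -3 + 1827630 = 1827627)
(831 - 1040)*x(c(4, 1)) - R = (831 - 1040)*(-8 - 5) - 1*1827627 = -209*(-13) - 1827627 = 2717 - 1827627 = -1824910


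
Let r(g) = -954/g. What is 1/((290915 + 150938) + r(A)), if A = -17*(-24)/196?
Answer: 17/7503710 ≈ 2.2655e-6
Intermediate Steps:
A = 102/49 (A = 408*(1/196) = 102/49 ≈ 2.0816)
1/((290915 + 150938) + r(A)) = 1/((290915 + 150938) - 954/102/49) = 1/(441853 - 954*49/102) = 1/(441853 - 7791/17) = 1/(7503710/17) = 17/7503710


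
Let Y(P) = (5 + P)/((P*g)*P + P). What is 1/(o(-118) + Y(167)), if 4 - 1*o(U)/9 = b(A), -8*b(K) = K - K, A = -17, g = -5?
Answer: 69639/2506918 ≈ 0.027779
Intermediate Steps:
b(K) = 0 (b(K) = -(K - K)/8 = -1/8*0 = 0)
o(U) = 36 (o(U) = 36 - 9*0 = 36 + 0 = 36)
Y(P) = (5 + P)/(P - 5*P**2) (Y(P) = (5 + P)/((P*(-5))*P + P) = (5 + P)/((-5*P)*P + P) = (5 + P)/(-5*P**2 + P) = (5 + P)/(P - 5*P**2))
1/(o(-118) + Y(167)) = 1/(36 + (5 + 167)/(167*(1 - 5*167))) = 1/(36 + (1/167)*172/(1 - 835)) = 1/(36 + (1/167)*172/(-834)) = 1/(36 + (1/167)*(-1/834)*172) = 1/(36 - 86/69639) = 1/(2506918/69639) = 69639/2506918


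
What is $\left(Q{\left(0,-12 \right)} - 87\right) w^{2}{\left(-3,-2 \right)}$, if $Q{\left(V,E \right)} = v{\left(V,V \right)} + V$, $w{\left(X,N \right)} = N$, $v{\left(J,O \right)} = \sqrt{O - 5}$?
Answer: $-348 + 4 i \sqrt{5} \approx -348.0 + 8.9443 i$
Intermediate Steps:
$v{\left(J,O \right)} = \sqrt{-5 + O}$
$Q{\left(V,E \right)} = V + \sqrt{-5 + V}$ ($Q{\left(V,E \right)} = \sqrt{-5 + V} + V = V + \sqrt{-5 + V}$)
$\left(Q{\left(0,-12 \right)} - 87\right) w^{2}{\left(-3,-2 \right)} = \left(\left(0 + \sqrt{-5 + 0}\right) - 87\right) \left(-2\right)^{2} = \left(\left(0 + \sqrt{-5}\right) - 87\right) 4 = \left(\left(0 + i \sqrt{5}\right) - 87\right) 4 = \left(i \sqrt{5} - 87\right) 4 = \left(-87 + i \sqrt{5}\right) 4 = -348 + 4 i \sqrt{5}$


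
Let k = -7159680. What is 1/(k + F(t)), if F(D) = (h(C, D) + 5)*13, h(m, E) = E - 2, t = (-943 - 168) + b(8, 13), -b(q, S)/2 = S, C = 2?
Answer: -1/7174422 ≈ -1.3938e-7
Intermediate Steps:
b(q, S) = -2*S
t = -1137 (t = (-943 - 168) - 2*13 = -1111 - 26 = -1137)
h(m, E) = -2 + E
F(D) = 39 + 13*D (F(D) = ((-2 + D) + 5)*13 = (3 + D)*13 = 39 + 13*D)
1/(k + F(t)) = 1/(-7159680 + (39 + 13*(-1137))) = 1/(-7159680 + (39 - 14781)) = 1/(-7159680 - 14742) = 1/(-7174422) = -1/7174422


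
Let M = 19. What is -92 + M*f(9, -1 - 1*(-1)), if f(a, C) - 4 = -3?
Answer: -73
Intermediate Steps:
f(a, C) = 1 (f(a, C) = 4 - 3 = 1)
-92 + M*f(9, -1 - 1*(-1)) = -92 + 19*1 = -92 + 19 = -73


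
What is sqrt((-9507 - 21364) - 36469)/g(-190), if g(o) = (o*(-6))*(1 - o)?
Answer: I*sqrt(16835)/108870 ≈ 0.0011918*I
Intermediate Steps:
g(o) = -6*o*(1 - o) (g(o) = (-6*o)*(1 - o) = -6*o*(1 - o))
sqrt((-9507 - 21364) - 36469)/g(-190) = sqrt((-9507 - 21364) - 36469)/((6*(-190)*(-1 - 190))) = sqrt(-30871 - 36469)/((6*(-190)*(-191))) = sqrt(-67340)/217740 = (2*I*sqrt(16835))*(1/217740) = I*sqrt(16835)/108870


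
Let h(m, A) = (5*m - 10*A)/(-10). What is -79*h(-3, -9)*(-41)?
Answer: -48585/2 ≈ -24293.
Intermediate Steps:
h(m, A) = A - m/2 (h(m, A) = (-10*A + 5*m)*(-⅒) = A - m/2)
-79*h(-3, -9)*(-41) = -79*(-9 - ½*(-3))*(-41) = -79*(-9 + 3/2)*(-41) = -79*(-15/2)*(-41) = (1185/2)*(-41) = -48585/2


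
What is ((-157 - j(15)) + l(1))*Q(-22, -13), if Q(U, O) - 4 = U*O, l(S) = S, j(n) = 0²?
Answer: -45240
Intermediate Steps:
j(n) = 0
Q(U, O) = 4 + O*U (Q(U, O) = 4 + U*O = 4 + O*U)
((-157 - j(15)) + l(1))*Q(-22, -13) = ((-157 - 1*0) + 1)*(4 - 13*(-22)) = ((-157 + 0) + 1)*(4 + 286) = (-157 + 1)*290 = -156*290 = -45240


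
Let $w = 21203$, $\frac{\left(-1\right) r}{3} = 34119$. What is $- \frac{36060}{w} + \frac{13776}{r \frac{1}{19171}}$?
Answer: $- \frac{1867798949236}{723425157} \approx -2581.9$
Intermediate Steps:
$r = -102357$ ($r = \left(-3\right) 34119 = -102357$)
$- \frac{36060}{w} + \frac{13776}{r \frac{1}{19171}} = - \frac{36060}{21203} + \frac{13776}{\left(-102357\right) \frac{1}{19171}} = \left(-36060\right) \frac{1}{21203} + \frac{13776}{\left(-102357\right) \frac{1}{19171}} = - \frac{36060}{21203} + \frac{13776}{- \frac{102357}{19171}} = - \frac{36060}{21203} + 13776 \left(- \frac{19171}{102357}\right) = - \frac{36060}{21203} - \frac{88033232}{34119} = - \frac{1867798949236}{723425157}$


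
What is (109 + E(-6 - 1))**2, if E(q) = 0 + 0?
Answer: 11881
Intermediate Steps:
E(q) = 0
(109 + E(-6 - 1))**2 = (109 + 0)**2 = 109**2 = 11881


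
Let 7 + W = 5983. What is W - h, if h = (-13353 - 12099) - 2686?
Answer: 34114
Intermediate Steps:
W = 5976 (W = -7 + 5983 = 5976)
h = -28138 (h = -25452 - 2686 = -28138)
W - h = 5976 - 1*(-28138) = 5976 + 28138 = 34114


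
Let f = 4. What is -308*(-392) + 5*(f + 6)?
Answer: 120786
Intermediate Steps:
-308*(-392) + 5*(f + 6) = -308*(-392) + 5*(4 + 6) = 120736 + 5*10 = 120736 + 50 = 120786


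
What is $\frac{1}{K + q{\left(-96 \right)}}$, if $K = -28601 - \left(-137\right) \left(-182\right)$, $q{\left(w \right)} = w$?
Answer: $- \frac{1}{53631} \approx -1.8646 \cdot 10^{-5}$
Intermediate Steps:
$K = -53535$ ($K = -28601 - 24934 = -53535$)
$\frac{1}{K + q{\left(-96 \right)}} = \frac{1}{-53535 - 96} = \frac{1}{-53631} = - \frac{1}{53631}$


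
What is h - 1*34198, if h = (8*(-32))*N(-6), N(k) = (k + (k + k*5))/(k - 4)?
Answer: -176366/5 ≈ -35273.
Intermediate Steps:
N(k) = 7*k/(-4 + k) (N(k) = (k + (k + 5*k))/(-4 + k) = (k + 6*k)/(-4 + k) = (7*k)/(-4 + k) = 7*k/(-4 + k))
h = -5376/5 (h = (8*(-32))*(7*(-6)/(-4 - 6)) = -1792*(-6)/(-10) = -1792*(-6)*(-1)/10 = -256*21/5 = -5376/5 ≈ -1075.2)
h - 1*34198 = -5376/5 - 1*34198 = -5376/5 - 34198 = -176366/5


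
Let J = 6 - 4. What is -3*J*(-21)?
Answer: 126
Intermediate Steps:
J = 2
-3*J*(-21) = -3*2*(-21) = -6*(-21) = 126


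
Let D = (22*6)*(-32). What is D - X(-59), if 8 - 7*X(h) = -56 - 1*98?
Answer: -29730/7 ≈ -4247.1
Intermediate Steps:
X(h) = 162/7 (X(h) = 8/7 - (-56 - 1*98)/7 = 8/7 - (-56 - 98)/7 = 8/7 - ⅐*(-154) = 8/7 + 22 = 162/7)
D = -4224 (D = 132*(-32) = -4224)
D - X(-59) = -4224 - 1*162/7 = -4224 - 162/7 = -29730/7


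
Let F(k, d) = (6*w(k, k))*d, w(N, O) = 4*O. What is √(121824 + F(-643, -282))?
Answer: 12*√31067 ≈ 2115.1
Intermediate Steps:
F(k, d) = 24*d*k (F(k, d) = (6*(4*k))*d = (24*k)*d = 24*d*k)
√(121824 + F(-643, -282)) = √(121824 + 24*(-282)*(-643)) = √(121824 + 4351824) = √4473648 = 12*√31067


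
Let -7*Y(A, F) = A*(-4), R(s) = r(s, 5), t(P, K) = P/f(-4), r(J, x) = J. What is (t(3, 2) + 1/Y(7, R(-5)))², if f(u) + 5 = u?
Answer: 1/144 ≈ 0.0069444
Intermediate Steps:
f(u) = -5 + u
t(P, K) = -P/9 (t(P, K) = P/(-5 - 4) = P/(-9) = P*(-⅑) = -P/9)
R(s) = s
Y(A, F) = 4*A/7 (Y(A, F) = -A*(-4)/7 = -(-4)*A/7 = 4*A/7)
(t(3, 2) + 1/Y(7, R(-5)))² = (-⅑*3 + 1/((4/7)*7))² = (-⅓ + 1/4)² = (-⅓ + ¼)² = (-1/12)² = 1/144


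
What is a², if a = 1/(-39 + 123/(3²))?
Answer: 9/5776 ≈ 0.0015582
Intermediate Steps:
a = -3/76 (a = 1/(-39 + 123/9) = 1/(-39 + 123*(⅑)) = 1/(-39 + 41/3) = 1/(-76/3) = -3/76 ≈ -0.039474)
a² = (-3/76)² = 9/5776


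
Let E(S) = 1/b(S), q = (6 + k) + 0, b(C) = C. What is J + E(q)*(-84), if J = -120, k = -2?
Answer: -141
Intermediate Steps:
q = 4 (q = (6 - 2) + 0 = 4 + 0 = 4)
E(S) = 1/S
J + E(q)*(-84) = -120 - 84/4 = -120 + (1/4)*(-84) = -120 - 21 = -141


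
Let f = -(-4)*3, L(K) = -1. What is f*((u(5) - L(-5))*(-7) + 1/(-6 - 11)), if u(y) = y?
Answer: -8580/17 ≈ -504.71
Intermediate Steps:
f = 12 (f = -4*(-3) = 12)
f*((u(5) - L(-5))*(-7) + 1/(-6 - 11)) = 12*((5 - 1*(-1))*(-7) + 1/(-6 - 11)) = 12*((5 + 1)*(-7) + 1/(-17)) = 12*(6*(-7) - 1/17) = 12*(-42 - 1/17) = 12*(-715/17) = -8580/17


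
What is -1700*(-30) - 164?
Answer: 50836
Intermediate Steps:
-1700*(-30) - 164 = -425*(-120) - 164 = 51000 - 164 = 50836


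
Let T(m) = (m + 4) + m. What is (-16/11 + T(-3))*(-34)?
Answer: 1292/11 ≈ 117.45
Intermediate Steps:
T(m) = 4 + 2*m (T(m) = (4 + m) + m = 4 + 2*m)
(-16/11 + T(-3))*(-34) = (-16/11 + (4 + 2*(-3)))*(-34) = (-16*1/11 + (4 - 6))*(-34) = (-16/11 - 2)*(-34) = -38/11*(-34) = 1292/11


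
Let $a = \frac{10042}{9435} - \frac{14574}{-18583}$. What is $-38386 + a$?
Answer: $- \frac{6729916487354}{175330605} \approx -38384.0$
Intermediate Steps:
$a = \frac{324116176}{175330605}$ ($a = 10042 \cdot \frac{1}{9435} - - \frac{14574}{18583} = \frac{10042}{9435} + \frac{14574}{18583} = \frac{324116176}{175330605} \approx 1.8486$)
$-38386 + a = -38386 + \frac{324116176}{175330605} = - \frac{6729916487354}{175330605}$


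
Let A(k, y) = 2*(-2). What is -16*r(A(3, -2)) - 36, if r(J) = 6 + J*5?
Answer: 188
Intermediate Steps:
A(k, y) = -4
r(J) = 6 + 5*J
-16*r(A(3, -2)) - 36 = -16*(6 + 5*(-4)) - 36 = -16*(6 - 20) - 36 = -16*(-14) - 36 = 224 - 36 = 188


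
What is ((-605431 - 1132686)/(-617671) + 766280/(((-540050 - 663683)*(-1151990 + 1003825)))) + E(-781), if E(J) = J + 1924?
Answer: 25245101405712090006/22032460450825619 ≈ 1145.8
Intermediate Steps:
E(J) = 1924 + J
((-605431 - 1132686)/(-617671) + 766280/(((-540050 - 663683)*(-1151990 + 1003825)))) + E(-781) = ((-605431 - 1132686)/(-617671) + 766280/(((-540050 - 663683)*(-1151990 + 1003825)))) + (1924 - 781) = (-1738117*(-1/617671) + 766280/((-1203733*(-148165)))) + 1143 = (1738117/617671 + 766280/178351099945) + 1143 = (1738117/617671 + 766280*(1/178351099945)) + 1143 = (1738117/617671 + 153256/35670219989) + 1143 = 61999110418407489/22032460450825619 + 1143 = 25245101405712090006/22032460450825619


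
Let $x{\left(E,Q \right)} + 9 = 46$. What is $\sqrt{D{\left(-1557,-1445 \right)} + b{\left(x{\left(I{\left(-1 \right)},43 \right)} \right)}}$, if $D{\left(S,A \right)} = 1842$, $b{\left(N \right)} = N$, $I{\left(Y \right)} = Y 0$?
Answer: $\sqrt{1879} \approx 43.347$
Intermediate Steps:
$I{\left(Y \right)} = 0$
$x{\left(E,Q \right)} = 37$ ($x{\left(E,Q \right)} = -9 + 46 = 37$)
$\sqrt{D{\left(-1557,-1445 \right)} + b{\left(x{\left(I{\left(-1 \right)},43 \right)} \right)}} = \sqrt{1842 + 37} = \sqrt{1879}$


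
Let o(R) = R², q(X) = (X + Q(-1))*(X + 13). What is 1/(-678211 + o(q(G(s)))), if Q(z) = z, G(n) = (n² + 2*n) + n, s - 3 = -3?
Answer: -1/678042 ≈ -1.4748e-6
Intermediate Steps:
s = 0 (s = 3 - 3 = 0)
G(n) = n² + 3*n
q(X) = (-1 + X)*(13 + X) (q(X) = (X - 1)*(X + 13) = (-1 + X)*(13 + X))
1/(-678211 + o(q(G(s)))) = 1/(-678211 + (-13 + (0*(3 + 0))² + 12*(0*(3 + 0)))²) = 1/(-678211 + (-13 + (0*3)² + 12*(0*3))²) = 1/(-678211 + (-13 + 0² + 12*0)²) = 1/(-678211 + (-13 + 0 + 0)²) = 1/(-678211 + (-13)²) = 1/(-678211 + 169) = 1/(-678042) = -1/678042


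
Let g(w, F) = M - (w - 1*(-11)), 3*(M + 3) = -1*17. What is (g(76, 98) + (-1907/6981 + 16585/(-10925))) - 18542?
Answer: -94772230569/5084495 ≈ -18639.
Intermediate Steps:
M = -26/3 (M = -3 + (-1*17)/3 = -3 + (1/3)*(-17) = -3 - 17/3 = -26/3 ≈ -8.6667)
g(w, F) = -59/3 - w (g(w, F) = -26/3 - (w - 1*(-11)) = -26/3 - (w + 11) = -26/3 - (11 + w) = -26/3 + (-11 - w) = -59/3 - w)
(g(76, 98) + (-1907/6981 + 16585/(-10925))) - 18542 = ((-59/3 - 1*76) + (-1907/6981 + 16585/(-10925))) - 18542 = ((-59/3 - 76) + (-1907*1/6981 + 16585*(-1/10925))) - 18542 = (-287/3 + (-1907/6981 - 3317/2185)) - 18542 = (-287/3 - 27322772/15253485) - 18542 = -495524279/5084495 - 18542 = -94772230569/5084495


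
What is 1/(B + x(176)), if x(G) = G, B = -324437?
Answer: -1/324261 ≈ -3.0839e-6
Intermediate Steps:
1/(B + x(176)) = 1/(-324437 + 176) = 1/(-324261) = -1/324261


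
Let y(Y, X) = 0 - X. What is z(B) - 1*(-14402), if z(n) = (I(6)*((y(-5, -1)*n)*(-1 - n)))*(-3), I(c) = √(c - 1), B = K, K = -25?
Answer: 14402 + 1800*√5 ≈ 18427.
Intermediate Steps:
B = -25
I(c) = √(-1 + c)
y(Y, X) = -X
z(n) = -3*n*√5*(-1 - n) (z(n) = (√(-1 + 6)*(((-1*(-1))*n)*(-1 - n)))*(-3) = (√5*((1*n)*(-1 - n)))*(-3) = (√5*(n*(-1 - n)))*(-3) = (n*√5*(-1 - n))*(-3) = -3*n*√5*(-1 - n))
z(B) - 1*(-14402) = 3*(-25)*√5*(1 - 25) - 1*(-14402) = 3*(-25)*√5*(-24) + 14402 = 1800*√5 + 14402 = 14402 + 1800*√5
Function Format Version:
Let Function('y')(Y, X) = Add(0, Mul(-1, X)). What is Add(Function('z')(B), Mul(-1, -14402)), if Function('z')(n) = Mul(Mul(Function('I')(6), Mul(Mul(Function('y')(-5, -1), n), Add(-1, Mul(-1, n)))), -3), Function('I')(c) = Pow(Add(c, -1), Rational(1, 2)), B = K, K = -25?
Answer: Add(14402, Mul(1800, Pow(5, Rational(1, 2)))) ≈ 18427.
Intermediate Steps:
B = -25
Function('I')(c) = Pow(Add(-1, c), Rational(1, 2))
Function('y')(Y, X) = Mul(-1, X)
Function('z')(n) = Mul(-3, n, Pow(5, Rational(1, 2)), Add(-1, Mul(-1, n))) (Function('z')(n) = Mul(Mul(Pow(Add(-1, 6), Rational(1, 2)), Mul(Mul(Mul(-1, -1), n), Add(-1, Mul(-1, n)))), -3) = Mul(Mul(Pow(5, Rational(1, 2)), Mul(Mul(1, n), Add(-1, Mul(-1, n)))), -3) = Mul(Mul(Pow(5, Rational(1, 2)), Mul(n, Add(-1, Mul(-1, n)))), -3) = Mul(Mul(n, Pow(5, Rational(1, 2)), Add(-1, Mul(-1, n))), -3) = Mul(-3, n, Pow(5, Rational(1, 2)), Add(-1, Mul(-1, n))))
Add(Function('z')(B), Mul(-1, -14402)) = Add(Mul(3, -25, Pow(5, Rational(1, 2)), Add(1, -25)), Mul(-1, -14402)) = Add(Mul(3, -25, Pow(5, Rational(1, 2)), -24), 14402) = Add(Mul(1800, Pow(5, Rational(1, 2))), 14402) = Add(14402, Mul(1800, Pow(5, Rational(1, 2))))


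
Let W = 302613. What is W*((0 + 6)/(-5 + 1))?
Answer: -907839/2 ≈ -4.5392e+5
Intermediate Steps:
W*((0 + 6)/(-5 + 1)) = 302613*((0 + 6)/(-5 + 1)) = 302613*(6/(-4)) = 302613*(6*(-1/4)) = 302613*(-3/2) = -907839/2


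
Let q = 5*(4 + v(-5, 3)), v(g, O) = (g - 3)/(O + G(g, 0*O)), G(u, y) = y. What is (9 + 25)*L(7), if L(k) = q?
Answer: 680/3 ≈ 226.67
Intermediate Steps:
v(g, O) = (-3 + g)/O (v(g, O) = (g - 3)/(O + 0*O) = (-3 + g)/(O + 0) = (-3 + g)/O)
q = 20/3 (q = 5*(4 + (-3 - 5)/3) = 5*(4 + (1/3)*(-8)) = 5*(4 - 8/3) = 5*(4/3) = 20/3 ≈ 6.6667)
L(k) = 20/3
(9 + 25)*L(7) = (9 + 25)*(20/3) = 34*(20/3) = 680/3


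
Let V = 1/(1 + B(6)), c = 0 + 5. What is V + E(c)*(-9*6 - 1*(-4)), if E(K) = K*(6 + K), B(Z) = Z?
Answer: -19249/7 ≈ -2749.9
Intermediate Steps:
c = 5
V = ⅐ (V = 1/(1 + 6) = 1/7 = ⅐ ≈ 0.14286)
V + E(c)*(-9*6 - 1*(-4)) = ⅐ + (5*(6 + 5))*(-9*6 - 1*(-4)) = ⅐ + (5*11)*(-54 + 4) = ⅐ + 55*(-50) = ⅐ - 2750 = -19249/7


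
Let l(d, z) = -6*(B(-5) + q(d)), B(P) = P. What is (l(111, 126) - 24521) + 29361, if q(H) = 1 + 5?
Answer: 4834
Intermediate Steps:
q(H) = 6
l(d, z) = -6 (l(d, z) = -6*(-5 + 6) = -6*1 = -6)
(l(111, 126) - 24521) + 29361 = (-6 - 24521) + 29361 = -24527 + 29361 = 4834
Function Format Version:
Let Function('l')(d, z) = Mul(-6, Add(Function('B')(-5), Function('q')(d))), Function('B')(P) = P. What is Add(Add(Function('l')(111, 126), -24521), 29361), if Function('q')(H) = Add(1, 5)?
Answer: 4834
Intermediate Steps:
Function('q')(H) = 6
Function('l')(d, z) = -6 (Function('l')(d, z) = Mul(-6, Add(-5, 6)) = Mul(-6, 1) = -6)
Add(Add(Function('l')(111, 126), -24521), 29361) = Add(Add(-6, -24521), 29361) = Add(-24527, 29361) = 4834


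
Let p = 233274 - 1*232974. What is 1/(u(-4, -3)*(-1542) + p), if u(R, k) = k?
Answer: 1/4926 ≈ 0.00020300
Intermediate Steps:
p = 300 (p = 233274 - 232974 = 300)
1/(u(-4, -3)*(-1542) + p) = 1/(-3*(-1542) + 300) = 1/(4626 + 300) = 1/4926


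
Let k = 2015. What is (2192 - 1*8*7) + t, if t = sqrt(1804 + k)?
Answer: 2136 + sqrt(3819) ≈ 2197.8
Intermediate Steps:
t = sqrt(3819) (t = sqrt(1804 + 2015) = sqrt(3819) ≈ 61.798)
(2192 - 1*8*7) + t = (2192 - 1*8*7) + sqrt(3819) = (2192 - 8*7) + sqrt(3819) = (2192 - 1*56) + sqrt(3819) = (2192 - 56) + sqrt(3819) = 2136 + sqrt(3819)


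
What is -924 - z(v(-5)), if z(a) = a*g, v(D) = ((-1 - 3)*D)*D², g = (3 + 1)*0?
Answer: -924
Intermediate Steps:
g = 0 (g = 4*0 = 0)
v(D) = -4*D³ (v(D) = (-4*D)*D² = -4*D³)
z(a) = 0 (z(a) = a*0 = 0)
-924 - z(v(-5)) = -924 - 1*0 = -924 + 0 = -924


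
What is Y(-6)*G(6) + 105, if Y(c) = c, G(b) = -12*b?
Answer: 537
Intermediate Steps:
Y(-6)*G(6) + 105 = -(-72)*6 + 105 = -6*(-72) + 105 = 432 + 105 = 537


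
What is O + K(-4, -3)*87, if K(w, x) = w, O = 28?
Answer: -320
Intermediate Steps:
O + K(-4, -3)*87 = 28 - 4*87 = 28 - 348 = -320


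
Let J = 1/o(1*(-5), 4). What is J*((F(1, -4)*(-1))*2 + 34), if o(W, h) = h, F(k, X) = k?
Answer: 8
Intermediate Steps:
J = ¼ (J = 1/4 = ¼ ≈ 0.25000)
J*((F(1, -4)*(-1))*2 + 34) = ((1*(-1))*2 + 34)/4 = (-1*2 + 34)/4 = (-2 + 34)/4 = (¼)*32 = 8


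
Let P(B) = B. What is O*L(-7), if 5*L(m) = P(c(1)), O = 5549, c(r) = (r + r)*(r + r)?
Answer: 22196/5 ≈ 4439.2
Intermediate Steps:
c(r) = 4*r² (c(r) = (2*r)*(2*r) = 4*r²)
L(m) = ⅘ (L(m) = (4*1²)/5 = (4*1)/5 = (⅕)*4 = ⅘)
O*L(-7) = 5549*(⅘) = 22196/5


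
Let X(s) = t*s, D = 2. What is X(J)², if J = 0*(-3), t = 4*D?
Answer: 0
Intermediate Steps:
t = 8 (t = 4*2 = 8)
J = 0
X(s) = 8*s
X(J)² = (8*0)² = 0² = 0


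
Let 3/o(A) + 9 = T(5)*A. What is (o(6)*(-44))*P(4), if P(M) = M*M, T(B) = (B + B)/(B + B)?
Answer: 704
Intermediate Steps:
T(B) = 1 (T(B) = (2*B)/((2*B)) = (2*B)*(1/(2*B)) = 1)
P(M) = M**2
o(A) = 3/(-9 + A) (o(A) = 3/(-9 + 1*A) = 3/(-9 + A))
(o(6)*(-44))*P(4) = ((3/(-9 + 6))*(-44))*4**2 = ((3/(-3))*(-44))*16 = ((3*(-1/3))*(-44))*16 = -1*(-44)*16 = 44*16 = 704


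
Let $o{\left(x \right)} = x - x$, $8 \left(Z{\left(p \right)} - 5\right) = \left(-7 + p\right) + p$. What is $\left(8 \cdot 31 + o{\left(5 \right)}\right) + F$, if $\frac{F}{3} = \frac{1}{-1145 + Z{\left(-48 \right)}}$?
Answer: $\frac{2287280}{9223} \approx 248.0$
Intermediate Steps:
$Z{\left(p \right)} = \frac{33}{8} + \frac{p}{4}$ ($Z{\left(p \right)} = 5 + \frac{\left(-7 + p\right) + p}{8} = 5 + \frac{-7 + 2 p}{8} = 5 + \left(- \frac{7}{8} + \frac{p}{4}\right) = \frac{33}{8} + \frac{p}{4}$)
$o{\left(x \right)} = 0$
$F = - \frac{24}{9223}$ ($F = \frac{3}{-1145 + \left(\frac{33}{8} + \frac{1}{4} \left(-48\right)\right)} = \frac{3}{-1145 + \left(\frac{33}{8} - 12\right)} = \frac{3}{-1145 - \frac{63}{8}} = \frac{3}{- \frac{9223}{8}} = 3 \left(- \frac{8}{9223}\right) = - \frac{24}{9223} \approx -0.0026022$)
$\left(8 \cdot 31 + o{\left(5 \right)}\right) + F = \left(8 \cdot 31 + 0\right) - \frac{24}{9223} = \left(248 + 0\right) - \frac{24}{9223} = 248 - \frac{24}{9223} = \frac{2287280}{9223}$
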